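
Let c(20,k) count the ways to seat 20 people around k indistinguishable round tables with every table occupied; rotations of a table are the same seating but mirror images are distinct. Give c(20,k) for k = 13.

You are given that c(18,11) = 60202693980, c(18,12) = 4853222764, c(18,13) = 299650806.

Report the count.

r19: T_19,12=18×4853222764+60202693980=147560703732; T_19,13=18×299650806+4853222764=10246937272
r20: T_20,13=19×10246937272+147560703732=342252511900
Read c(20,13) = 342252511900.

342252511900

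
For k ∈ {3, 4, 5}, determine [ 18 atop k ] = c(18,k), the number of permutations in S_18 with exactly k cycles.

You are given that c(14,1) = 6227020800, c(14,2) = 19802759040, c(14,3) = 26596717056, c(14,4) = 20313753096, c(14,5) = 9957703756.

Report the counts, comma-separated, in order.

1821602444624640, 1583313975727488, 909299905844112

@15  (15,1):6227020800·14+0→87178291200, (15,2):19802759040·14+6227020800→283465647360, (15,3):26596717056·14+19802759040→392156797824, (15,4):20313753096·14+26596717056→310989260400, (15,5):9957703756·14+20313753096→159721605680
@16  (16,1):87178291200·15+0→1307674368000, (16,2):283465647360·15+87178291200→4339163001600, (16,3):392156797824·15+283465647360→6165817614720, (16,4):310989260400·15+392156797824→5056995703824, (16,5):159721605680·15+310989260400→2706813345600
@17  (17,2):4339163001600·16+1307674368000→70734282393600, (17,3):6165817614720·16+4339163001600→102992244837120, (17,4):5056995703824·16+6165817614720→87077748875904, (17,5):2706813345600·16+5056995703824→48366009233424
@18  (18,3):102992244837120·17+70734282393600→1821602444624640, (18,4):87077748875904·17+102992244837120→1583313975727488, (18,5):48366009233424·17+87077748875904→909299905844112
Read c(18,3) = 1821602444624640, c(18,4) = 1583313975727488, c(18,5) = 909299905844112.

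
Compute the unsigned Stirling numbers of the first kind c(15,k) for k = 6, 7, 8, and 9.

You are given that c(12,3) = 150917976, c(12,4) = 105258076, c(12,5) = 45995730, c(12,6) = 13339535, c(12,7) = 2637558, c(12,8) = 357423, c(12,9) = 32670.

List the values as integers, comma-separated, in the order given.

[13] T[13,4]:12*105258076+150917976=1414014888 · T[13,5]:12*45995730+105258076=657206836 · T[13,6]:12*13339535+45995730=206070150 · T[13,7]:12*2637558+13339535=44990231 · T[13,8]:12*357423+2637558=6926634 · T[13,9]:12*32670+357423=749463
[14] T[14,5]:13*657206836+1414014888=9957703756 · T[14,6]:13*206070150+657206836=3336118786 · T[14,7]:13*44990231+206070150=790943153 · T[14,8]:13*6926634+44990231=135036473 · T[14,9]:13*749463+6926634=16669653
[15] T[15,6]:14*3336118786+9957703756=56663366760 · T[15,7]:14*790943153+3336118786=14409322928 · T[15,8]:14*135036473+790943153=2681453775 · T[15,9]:14*16669653+135036473=368411615
Read c(15,6) = 56663366760, c(15,7) = 14409322928, c(15,8) = 2681453775, c(15,9) = 368411615.

56663366760, 14409322928, 2681453775, 368411615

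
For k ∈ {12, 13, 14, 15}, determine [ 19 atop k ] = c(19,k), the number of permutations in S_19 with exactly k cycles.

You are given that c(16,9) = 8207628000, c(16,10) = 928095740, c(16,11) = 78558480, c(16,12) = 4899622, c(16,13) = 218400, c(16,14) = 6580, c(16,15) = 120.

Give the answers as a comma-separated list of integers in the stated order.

r17: T_17,10=16×928095740+8207628000=23057159840; T_17,11=16×78558480+928095740=2185031420; T_17,12=16×4899622+78558480=156952432; T_17,13=16×218400+4899622=8394022; T_17,14=16×6580+218400=323680; T_17,15=16×120+6580=8500
r18: T_18,11=17×2185031420+23057159840=60202693980; T_18,12=17×156952432+2185031420=4853222764; T_18,13=17×8394022+156952432=299650806; T_18,14=17×323680+8394022=13896582; T_18,15=17×8500+323680=468180
r19: T_19,12=18×4853222764+60202693980=147560703732; T_19,13=18×299650806+4853222764=10246937272; T_19,14=18×13896582+299650806=549789282; T_19,15=18×468180+13896582=22323822
Read c(19,12) = 147560703732, c(19,13) = 10246937272, c(19,14) = 549789282, c(19,15) = 22323822.

147560703732, 10246937272, 549789282, 22323822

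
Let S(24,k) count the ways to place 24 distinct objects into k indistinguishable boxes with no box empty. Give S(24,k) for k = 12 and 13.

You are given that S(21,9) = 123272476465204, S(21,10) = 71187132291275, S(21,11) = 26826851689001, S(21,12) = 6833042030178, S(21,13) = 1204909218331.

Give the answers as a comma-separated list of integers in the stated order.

24930204590758260, 6888836057922000

r22: T_22,10=10×71187132291275+123272476465204=835143799377954; T_22,11=11×26826851689001+71187132291275=366282500870286; T_22,12=12×6833042030178+26826851689001=108823356051137; T_22,13=13×1204909218331+6833042030178=22496861868481
r23: T_23,11=11×366282500870286+835143799377954=4864251308951100; T_23,12=12×108823356051137+366282500870286=1672162773483930; T_23,13=13×22496861868481+108823356051137=401282560341390
r24: T_24,12=12×1672162773483930+4864251308951100=24930204590758260; T_24,13=13×401282560341390+1672162773483930=6888836057922000
Read S(24,12) = 24930204590758260, S(24,13) = 6888836057922000.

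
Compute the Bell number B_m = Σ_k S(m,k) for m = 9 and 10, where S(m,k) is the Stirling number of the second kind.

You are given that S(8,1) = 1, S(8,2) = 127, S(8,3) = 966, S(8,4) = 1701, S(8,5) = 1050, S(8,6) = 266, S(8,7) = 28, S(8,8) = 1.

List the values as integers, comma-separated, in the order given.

21147, 115975

[9] T[9,1]:1*1+0=1 · T[9,2]:2*127+1=255 · T[9,3]:3*966+127=3025 · T[9,4]:4*1701+966=7770 · T[9,5]:5*1050+1701=6951 · T[9,6]:6*266+1050=2646 · T[9,7]:7*28+266=462 · T[9,8]:8*1+28=36 · T[9,9]:9*0+1=1
[10] T[10,1]:1*1+0=1 · T[10,2]:2*255+1=511 · T[10,3]:3*3025+255=9330 · T[10,4]:4*7770+3025=34105 · T[10,5]:5*6951+7770=42525 · T[10,6]:6*2646+6951=22827 · T[10,7]:7*462+2646=5880 · T[10,8]:8*36+462=750 · T[10,9]:9*1+36=45 · T[10,10]:10*0+1=1
B_9 = ΣS(9,k) = 1+255+3025+7770+6951+2646+462+36+1 = 21147
B_10 = ΣS(10,k) = 1+511+9330+34105+42525+22827+5880+750+45+1 = 115975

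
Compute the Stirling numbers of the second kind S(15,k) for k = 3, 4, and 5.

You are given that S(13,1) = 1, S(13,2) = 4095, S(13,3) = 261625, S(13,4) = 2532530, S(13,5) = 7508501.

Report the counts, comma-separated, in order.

row 14: T[14][2]=2·4095+1=8191  T[14][3]=3·261625+4095=788970  T[14][4]=4·2532530+261625=10391745  T[14][5]=5·7508501+2532530=40075035
row 15: T[15][3]=3·788970+8191=2375101  T[15][4]=4·10391745+788970=42355950  T[15][5]=5·40075035+10391745=210766920
Read S(15,3) = 2375101, S(15,4) = 42355950, S(15,5) = 210766920.

2375101, 42355950, 210766920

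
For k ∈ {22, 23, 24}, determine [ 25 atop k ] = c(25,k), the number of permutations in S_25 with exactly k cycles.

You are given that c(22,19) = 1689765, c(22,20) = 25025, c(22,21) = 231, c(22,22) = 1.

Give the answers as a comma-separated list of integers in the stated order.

@23  (23,20):25025·22+1689765→2240315, (23,21):231·22+25025→30107, (23,22):1·22+231→253, (23,23):0·22+1→1
@24  (24,21):30107·23+2240315→2932776, (24,22):253·23+30107→35926, (24,23):1·23+253→276, (24,24):0·23+1→1
@25  (25,22):35926·24+2932776→3795000, (25,23):276·24+35926→42550, (25,24):1·24+276→300
Read c(25,22) = 3795000, c(25,23) = 42550, c(25,24) = 300.

3795000, 42550, 300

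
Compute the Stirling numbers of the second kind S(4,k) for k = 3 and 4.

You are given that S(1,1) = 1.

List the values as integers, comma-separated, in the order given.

@2  (2,1):1·1+0→1, (2,2):0·2+1→1
@3  (3,2):1·2+1→3, (3,3):0·3+1→1
@4  (4,3):1·3+3→6, (4,4):0·4+1→1
Read S(4,3) = 6, S(4,4) = 1.

6, 1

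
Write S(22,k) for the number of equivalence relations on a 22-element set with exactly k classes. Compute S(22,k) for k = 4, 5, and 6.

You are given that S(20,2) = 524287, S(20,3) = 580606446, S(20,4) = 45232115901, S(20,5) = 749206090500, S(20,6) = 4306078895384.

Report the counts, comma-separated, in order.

i=21: T(21,3)=524287+3·580606446=1742343625 | T(21,4)=580606446+4·45232115901=181509070050 | T(21,5)=45232115901+5·749206090500=3791262568401 | T(21,6)=749206090500+6·4306078895384=26585679462804
i=22: T(22,4)=1742343625+4·181509070050=727778623825 | T(22,5)=181509070050+5·3791262568401=19137821912055 | T(22,6)=3791262568401+6·26585679462804=163305339345225
Read S(22,4) = 727778623825, S(22,5) = 19137821912055, S(22,6) = 163305339345225.

727778623825, 19137821912055, 163305339345225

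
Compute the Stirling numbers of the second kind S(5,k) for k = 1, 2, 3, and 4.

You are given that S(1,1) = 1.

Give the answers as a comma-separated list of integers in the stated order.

row 2: T[2][1]=1·1+0=1  T[2][2]=2·0+1=1
row 3: T[3][1]=1·1+0=1  T[3][2]=2·1+1=3  T[3][3]=3·0+1=1
row 4: T[4][1]=1·1+0=1  T[4][2]=2·3+1=7  T[4][3]=3·1+3=6  T[4][4]=4·0+1=1
row 5: T[5][1]=1·1+0=1  T[5][2]=2·7+1=15  T[5][3]=3·6+7=25  T[5][4]=4·1+6=10
Read S(5,1) = 1, S(5,2) = 15, S(5,3) = 25, S(5,4) = 10.

1, 15, 25, 10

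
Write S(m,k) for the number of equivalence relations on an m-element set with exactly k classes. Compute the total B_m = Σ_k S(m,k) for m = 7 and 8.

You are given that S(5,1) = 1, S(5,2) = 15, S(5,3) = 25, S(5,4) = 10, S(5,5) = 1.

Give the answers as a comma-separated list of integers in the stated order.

row 6: T[6][1]=1·1+0=1  T[6][2]=2·15+1=31  T[6][3]=3·25+15=90  T[6][4]=4·10+25=65  T[6][5]=5·1+10=15  T[6][6]=6·0+1=1
row 7: T[7][1]=1·1+0=1  T[7][2]=2·31+1=63  T[7][3]=3·90+31=301  T[7][4]=4·65+90=350  T[7][5]=5·15+65=140  T[7][6]=6·1+15=21  T[7][7]=7·0+1=1
row 8: T[8][1]=1·1+0=1  T[8][2]=2·63+1=127  T[8][3]=3·301+63=966  T[8][4]=4·350+301=1701  T[8][5]=5·140+350=1050  T[8][6]=6·21+140=266  T[8][7]=7·1+21=28  T[8][8]=8·0+1=1
B_7 = ΣS(7,k) = 1+63+301+350+140+21+1 = 877
B_8 = ΣS(8,k) = 1+127+966+1701+1050+266+28+1 = 4140

877, 4140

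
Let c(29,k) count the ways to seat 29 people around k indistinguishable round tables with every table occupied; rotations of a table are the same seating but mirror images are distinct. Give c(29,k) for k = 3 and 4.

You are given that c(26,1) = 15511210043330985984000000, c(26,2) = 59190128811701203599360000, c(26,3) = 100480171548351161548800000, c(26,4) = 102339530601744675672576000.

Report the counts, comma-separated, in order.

2105684281550279072336117760000, 2236045380156380112643362816000

[27] T[27,1]:26*15511210043330985984000000+0=403291461126605635584000000 · T[27,2]:26*59190128811701203599360000+15511210043330985984000000=1554454559147562279567360000 · T[27,3]:26*100480171548351161548800000+59190128811701203599360000=2671674589068831403868160000 · T[27,4]:26*102339530601744675672576000+100480171548351161548800000=2761307967193712729035776000
[28] T[28,2]:27*1554454559147562279567360000+403291461126605635584000000=42373564558110787183902720000 · T[28,3]:27*2671674589068831403868160000+1554454559147562279567360000=73689668464006010184007680000 · T[28,4]:27*2761307967193712729035776000+2671674589068831403868160000=77226989703299075087834112000
[29] T[29,3]:28*73689668464006010184007680000+42373564558110787183902720000=2105684281550279072336117760000 · T[29,4]:28*77226989703299075087834112000+73689668464006010184007680000=2236045380156380112643362816000
Read c(29,3) = 2105684281550279072336117760000, c(29,4) = 2236045380156380112643362816000.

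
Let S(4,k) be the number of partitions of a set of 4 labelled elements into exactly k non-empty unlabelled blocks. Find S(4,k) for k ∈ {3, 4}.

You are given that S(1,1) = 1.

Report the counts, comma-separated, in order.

6, 1

r2: T_2,1=1×1+0=1; T_2,2=2×0+1=1
r3: T_3,2=2×1+1=3; T_3,3=3×0+1=1
r4: T_4,3=3×1+3=6; T_4,4=4×0+1=1
Read S(4,3) = 6, S(4,4) = 1.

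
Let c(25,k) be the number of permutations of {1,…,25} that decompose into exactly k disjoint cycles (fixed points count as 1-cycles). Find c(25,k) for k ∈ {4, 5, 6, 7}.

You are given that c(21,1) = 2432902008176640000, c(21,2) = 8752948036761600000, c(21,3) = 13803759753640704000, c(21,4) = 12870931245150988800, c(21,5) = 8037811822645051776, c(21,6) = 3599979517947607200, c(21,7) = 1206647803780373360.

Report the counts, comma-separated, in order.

row 22: T[22][1]=21·2432902008176640000+0=51090942171709440000  T[22][2]=21·8752948036761600000+2432902008176640000=186244810780170240000  T[22][3]=21·13803759753640704000+8752948036761600000=298631902863216384000  T[22][4]=21·12870931245150988800+13803759753640704000=284093315901811468800  T[22][5]=21·8037811822645051776+12870931245150988800=181664979520697076096  T[22][6]=21·3599979517947607200+8037811822645051776=83637381699544802976  T[22][7]=21·1206647803780373360+3599979517947607200=28939583397335447760
row 23: T[23][2]=22·186244810780170240000+51090942171709440000=4148476779335454720000  T[23][3]=22·298631902863216384000+186244810780170240000=6756146673770930688000  T[23][4]=22·284093315901811468800+298631902863216384000=6548684852703068697600  T[23][5]=22·181664979520697076096+284093315901811468800=4280722865357147142912  T[23][6]=22·83637381699544802976+181664979520697076096=2021687376910682741568  T[23][7]=22·28939583397335447760+83637381699544802976=720308216440924653696
row 24: T[24][3]=23·6756146673770930688000+4148476779335454720000=159539850276066860544000  T[24][4]=23·6548684852703068697600+6756146673770930688000=157375898285941510732800  T[24][5]=23·4280722865357147142912+6548684852703068697600=105005310755917452984576  T[24][6]=23·2021687376910682741568+4280722865357147142912=50779532534302850198976  T[24][7]=23·720308216440924653696+2021687376910682741568=18588776355051949776576
row 25: T[25][4]=24·157375898285941510732800+159539850276066860544000=3936561409138663118131200  T[25][5]=24·105005310755917452984576+157375898285941510732800=2677503356427960382362624  T[25][6]=24·50779532534302850198976+105005310755917452984576=1323714091579185857760000  T[25][7]=24·18588776355051949776576+50779532534302850198976=496910165055549644836800
Read c(25,4) = 3936561409138663118131200, c(25,5) = 2677503356427960382362624, c(25,6) = 1323714091579185857760000, c(25,7) = 496910165055549644836800.

3936561409138663118131200, 2677503356427960382362624, 1323714091579185857760000, 496910165055549644836800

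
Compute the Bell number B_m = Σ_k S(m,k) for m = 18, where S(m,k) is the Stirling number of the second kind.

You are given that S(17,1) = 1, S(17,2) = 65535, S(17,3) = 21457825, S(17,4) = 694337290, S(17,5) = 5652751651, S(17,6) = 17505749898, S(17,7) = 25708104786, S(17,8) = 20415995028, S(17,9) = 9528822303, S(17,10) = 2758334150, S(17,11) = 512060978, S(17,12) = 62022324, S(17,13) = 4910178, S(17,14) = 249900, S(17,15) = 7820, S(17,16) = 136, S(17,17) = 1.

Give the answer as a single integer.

r18: T_18,1=1×1+0=1; T_18,2=2×65535+1=131071; T_18,3=3×21457825+65535=64439010; T_18,4=4×694337290+21457825=2798806985; T_18,5=5×5652751651+694337290=28958095545; T_18,6=6×17505749898+5652751651=110687251039; T_18,7=7×25708104786+17505749898=197462483400; T_18,8=8×20415995028+25708104786=189036065010; T_18,9=9×9528822303+20415995028=106175395755; T_18,10=10×2758334150+9528822303=37112163803; T_18,11=11×512060978+2758334150=8391004908; T_18,12=12×62022324+512060978=1256328866; T_18,13=13×4910178+62022324=125854638; T_18,14=14×249900+4910178=8408778; T_18,15=15×7820+249900=367200; T_18,16=16×136+7820=9996; T_18,17=17×1+136=153; T_18,18=18×0+1=1
B_18 = ΣS(18,k) = 1+131071+64439010+2798806985+28958095545+110687251039+197462483400+189036065010+106175395755+37112163803+8391004908+1256328866+125854638+8408778+367200+9996+153+1 = 682076806159

682076806159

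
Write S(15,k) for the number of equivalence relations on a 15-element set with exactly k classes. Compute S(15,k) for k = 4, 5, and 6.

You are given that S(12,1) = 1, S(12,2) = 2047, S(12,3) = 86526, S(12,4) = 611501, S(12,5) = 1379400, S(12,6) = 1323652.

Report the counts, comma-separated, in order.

42355950, 210766920, 420693273

i=13: T(13,2)=1+2·2047=4095 | T(13,3)=2047+3·86526=261625 | T(13,4)=86526+4·611501=2532530 | T(13,5)=611501+5·1379400=7508501 | T(13,6)=1379400+6·1323652=9321312
i=14: T(14,3)=4095+3·261625=788970 | T(14,4)=261625+4·2532530=10391745 | T(14,5)=2532530+5·7508501=40075035 | T(14,6)=7508501+6·9321312=63436373
i=15: T(15,4)=788970+4·10391745=42355950 | T(15,5)=10391745+5·40075035=210766920 | T(15,6)=40075035+6·63436373=420693273
Read S(15,4) = 42355950, S(15,5) = 210766920, S(15,6) = 420693273.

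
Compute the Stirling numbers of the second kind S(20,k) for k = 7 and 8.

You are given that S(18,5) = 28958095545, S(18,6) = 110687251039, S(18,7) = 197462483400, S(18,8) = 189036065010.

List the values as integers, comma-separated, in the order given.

i=19: T(19,6)=28958095545+6·110687251039=693081601779 | T(19,7)=110687251039+7·197462483400=1492924634839 | T(19,8)=197462483400+8·189036065010=1709751003480
i=20: T(20,7)=693081601779+7·1492924634839=11143554045652 | T(20,8)=1492924634839+8·1709751003480=15170932662679
Read S(20,7) = 11143554045652, S(20,8) = 15170932662679.

11143554045652, 15170932662679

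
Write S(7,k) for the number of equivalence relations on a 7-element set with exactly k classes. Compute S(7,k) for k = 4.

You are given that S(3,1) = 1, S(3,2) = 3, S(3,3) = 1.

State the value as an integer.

[4] T[4,1]:1*1+0=1 · T[4,2]:2*3+1=7 · T[4,3]:3*1+3=6 · T[4,4]:4*0+1=1
[5] T[5,2]:2*7+1=15 · T[5,3]:3*6+7=25 · T[5,4]:4*1+6=10
[6] T[6,3]:3*25+15=90 · T[6,4]:4*10+25=65
[7] T[7,4]:4*65+90=350
Read S(7,4) = 350.

350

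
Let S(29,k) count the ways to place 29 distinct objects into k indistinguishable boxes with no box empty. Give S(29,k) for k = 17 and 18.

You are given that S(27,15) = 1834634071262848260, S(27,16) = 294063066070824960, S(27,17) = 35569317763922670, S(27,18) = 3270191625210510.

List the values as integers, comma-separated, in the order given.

21818248085373723570, 2598531274376323650

[28] T[28,16]:16*294063066070824960+1834634071262848260=6539643128396047620 · T[28,17]:17*35569317763922670+294063066070824960=898741468057510350 · T[28,18]:18*3270191625210510+35569317763922670=94432767017711850
[29] T[29,17]:17*898741468057510350+6539643128396047620=21818248085373723570 · T[29,18]:18*94432767017711850+898741468057510350=2598531274376323650
Read S(29,17) = 21818248085373723570, S(29,18) = 2598531274376323650.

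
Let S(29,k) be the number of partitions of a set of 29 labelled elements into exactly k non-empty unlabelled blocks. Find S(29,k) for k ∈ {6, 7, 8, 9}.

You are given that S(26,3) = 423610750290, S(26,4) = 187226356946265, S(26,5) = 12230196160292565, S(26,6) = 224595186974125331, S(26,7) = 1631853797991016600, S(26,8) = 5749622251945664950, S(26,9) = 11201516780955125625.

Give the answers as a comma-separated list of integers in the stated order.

49628317055962639176, 588469772213874823272, 3224318613979279184316, 9452962848327254398506

@27  (27,4):187226356946265·4+423610750290→749329038535350, (27,5):12230196160292565·5+187226356946265→61338207158409090, (27,6):224595186974125331·6+12230196160292565→1359801318005044551, (27,7):1631853797991016600·7+224595186974125331→11647571772911241531, (27,8):5749622251945664950·8+1631853797991016600→47628831813556336200, (27,9):11201516780955125625·9+5749622251945664950→106563273280541795575
@28  (28,5):61338207158409090·5+749329038535350→307440364830580800, (28,6):1359801318005044551·6+61338207158409090→8220146115188676396, (28,7):11647571772911241531·7+1359801318005044551→82892803728383735268, (28,8):47628831813556336200·8+11647571772911241531→392678226281361931131, (28,9):106563273280541795575·9+47628831813556336200→1006698291338432496375
@29  (29,6):8220146115188676396·6+307440364830580800→49628317055962639176, (29,7):82892803728383735268·7+8220146115188676396→588469772213874823272, (29,8):392678226281361931131·8+82892803728383735268→3224318613979279184316, (29,9):1006698291338432496375·9+392678226281361931131→9452962848327254398506
Read S(29,6) = 49628317055962639176, S(29,7) = 588469772213874823272, S(29,8) = 3224318613979279184316, S(29,9) = 9452962848327254398506.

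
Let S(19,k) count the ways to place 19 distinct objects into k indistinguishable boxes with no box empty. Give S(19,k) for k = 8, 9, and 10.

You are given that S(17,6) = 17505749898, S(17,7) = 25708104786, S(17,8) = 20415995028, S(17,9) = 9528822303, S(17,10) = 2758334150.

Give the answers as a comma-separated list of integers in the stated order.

i=18: T(18,7)=17505749898+7·25708104786=197462483400 | T(18,8)=25708104786+8·20415995028=189036065010 | T(18,9)=20415995028+9·9528822303=106175395755 | T(18,10)=9528822303+10·2758334150=37112163803
i=19: T(19,8)=197462483400+8·189036065010=1709751003480 | T(19,9)=189036065010+9·106175395755=1144614626805 | T(19,10)=106175395755+10·37112163803=477297033785
Read S(19,8) = 1709751003480, S(19,9) = 1144614626805, S(19,10) = 477297033785.

1709751003480, 1144614626805, 477297033785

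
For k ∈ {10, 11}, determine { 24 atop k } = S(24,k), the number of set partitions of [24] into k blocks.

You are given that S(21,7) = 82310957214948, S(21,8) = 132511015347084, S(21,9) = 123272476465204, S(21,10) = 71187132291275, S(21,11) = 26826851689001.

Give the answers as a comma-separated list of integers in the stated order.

[22] T[22,8]:8*132511015347084+82310957214948=1142399079991620 · T[22,9]:9*123272476465204+132511015347084=1241963303533920 · T[22,10]:10*71187132291275+123272476465204=835143799377954 · T[22,11]:11*26826851689001+71187132291275=366282500870286
[23] T[23,9]:9*1241963303533920+1142399079991620=12320068811796900 · T[23,10]:10*835143799377954+1241963303533920=9593401297313460 · T[23,11]:11*366282500870286+835143799377954=4864251308951100
[24] T[24,10]:10*9593401297313460+12320068811796900=108254081784931500 · T[24,11]:11*4864251308951100+9593401297313460=63100165695775560
Read S(24,10) = 108254081784931500, S(24,11) = 63100165695775560.

108254081784931500, 63100165695775560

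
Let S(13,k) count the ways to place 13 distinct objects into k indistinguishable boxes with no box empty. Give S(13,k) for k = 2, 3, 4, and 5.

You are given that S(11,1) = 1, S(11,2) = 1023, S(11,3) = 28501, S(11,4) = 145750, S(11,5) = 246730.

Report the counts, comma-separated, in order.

[12] T[12,1]:1*1+0=1 · T[12,2]:2*1023+1=2047 · T[12,3]:3*28501+1023=86526 · T[12,4]:4*145750+28501=611501 · T[12,5]:5*246730+145750=1379400
[13] T[13,2]:2*2047+1=4095 · T[13,3]:3*86526+2047=261625 · T[13,4]:4*611501+86526=2532530 · T[13,5]:5*1379400+611501=7508501
Read S(13,2) = 4095, S(13,3) = 261625, S(13,4) = 2532530, S(13,5) = 7508501.

4095, 261625, 2532530, 7508501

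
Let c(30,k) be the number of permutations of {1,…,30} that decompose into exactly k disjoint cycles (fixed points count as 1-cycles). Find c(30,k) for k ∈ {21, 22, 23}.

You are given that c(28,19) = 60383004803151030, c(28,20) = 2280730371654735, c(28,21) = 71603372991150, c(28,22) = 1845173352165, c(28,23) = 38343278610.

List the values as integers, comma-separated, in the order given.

r29: T_29,20=28×2280730371654735+60383004803151030=124243455209483610; T_29,21=28×71603372991150+2280730371654735=4285624815406935; T_29,22=28×1845173352165+71603372991150=123268226851770; T_29,23=28×38343278610+1845173352165=2918785153245
r30: T_30,21=29×4285624815406935+124243455209483610=248526574856284725; T_30,22=29×123268226851770+4285624815406935=7860403394108265; T_30,23=29×2918785153245+123268226851770=207912996295875
Read c(30,21) = 248526574856284725, c(30,22) = 7860403394108265, c(30,23) = 207912996295875.

248526574856284725, 7860403394108265, 207912996295875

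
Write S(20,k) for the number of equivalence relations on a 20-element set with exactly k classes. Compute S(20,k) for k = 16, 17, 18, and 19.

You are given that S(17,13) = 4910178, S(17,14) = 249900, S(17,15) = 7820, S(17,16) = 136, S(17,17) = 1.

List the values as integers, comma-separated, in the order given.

r18: T_18,14=14×249900+4910178=8408778; T_18,15=15×7820+249900=367200; T_18,16=16×136+7820=9996; T_18,17=17×1+136=153; T_18,18=18×0+1=1
r19: T_19,15=15×367200+8408778=13916778; T_19,16=16×9996+367200=527136; T_19,17=17×153+9996=12597; T_19,18=18×1+153=171; T_19,19=19×0+1=1
r20: T_20,16=16×527136+13916778=22350954; T_20,17=17×12597+527136=741285; T_20,18=18×171+12597=15675; T_20,19=19×1+171=190
Read S(20,16) = 22350954, S(20,17) = 741285, S(20,18) = 15675, S(20,19) = 190.

22350954, 741285, 15675, 190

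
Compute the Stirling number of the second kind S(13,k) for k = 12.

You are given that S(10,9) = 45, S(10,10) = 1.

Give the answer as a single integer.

r11: T_11,10=10×1+45=55; T_11,11=11×0+1=1
r12: T_12,11=11×1+55=66; T_12,12=12×0+1=1
r13: T_13,12=12×1+66=78
Read S(13,12) = 78.

78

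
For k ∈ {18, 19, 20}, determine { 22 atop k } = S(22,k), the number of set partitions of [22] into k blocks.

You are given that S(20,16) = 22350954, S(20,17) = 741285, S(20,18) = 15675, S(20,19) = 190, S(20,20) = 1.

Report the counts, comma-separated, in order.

[21] T[21,17]:17*741285+22350954=34952799 · T[21,18]:18*15675+741285=1023435 · T[21,19]:19*190+15675=19285 · T[21,20]:20*1+190=210
[22] T[22,18]:18*1023435+34952799=53374629 · T[22,19]:19*19285+1023435=1389850 · T[22,20]:20*210+19285=23485
Read S(22,18) = 53374629, S(22,19) = 1389850, S(22,20) = 23485.

53374629, 1389850, 23485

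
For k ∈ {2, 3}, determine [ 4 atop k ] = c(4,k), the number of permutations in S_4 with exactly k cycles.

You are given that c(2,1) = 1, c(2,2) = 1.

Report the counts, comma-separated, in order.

@3  (3,1):1·2+0→2, (3,2):1·2+1→3, (3,3):0·2+1→1
@4  (4,2):3·3+2→11, (4,3):1·3+3→6
Read c(4,2) = 11, c(4,3) = 6.

11, 6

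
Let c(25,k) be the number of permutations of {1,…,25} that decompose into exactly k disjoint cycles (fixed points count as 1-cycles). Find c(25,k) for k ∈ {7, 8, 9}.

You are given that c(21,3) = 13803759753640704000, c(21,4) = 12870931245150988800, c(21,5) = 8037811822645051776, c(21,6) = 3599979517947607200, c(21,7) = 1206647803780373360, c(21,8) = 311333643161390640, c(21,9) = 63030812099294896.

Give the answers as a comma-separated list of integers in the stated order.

row 22: T[22][4]=21·12870931245150988800+13803759753640704000=284093315901811468800  T[22][5]=21·8037811822645051776+12870931245150988800=181664979520697076096  T[22][6]=21·3599979517947607200+8037811822645051776=83637381699544802976  T[22][7]=21·1206647803780373360+3599979517947607200=28939583397335447760  T[22][8]=21·311333643161390640+1206647803780373360=7744654310169576800  T[22][9]=21·63030812099294896+311333643161390640=1634980697246583456
row 23: T[23][5]=22·181664979520697076096+284093315901811468800=4280722865357147142912  T[23][6]=22·83637381699544802976+181664979520697076096=2021687376910682741568  T[23][7]=22·28939583397335447760+83637381699544802976=720308216440924653696  T[23][8]=22·7744654310169576800+28939583397335447760=199321978221066137360  T[23][9]=22·1634980697246583456+7744654310169576800=43714229649594412832
row 24: T[24][6]=23·2021687376910682741568+4280722865357147142912=50779532534302850198976  T[24][7]=23·720308216440924653696+2021687376910682741568=18588776355051949776576  T[24][8]=23·199321978221066137360+720308216440924653696=5304713715525445812976  T[24][9]=23·43714229649594412832+199321978221066137360=1204749260161737632496
row 25: T[25][7]=24·18588776355051949776576+50779532534302850198976=496910165055549644836800  T[25][8]=24·5304713715525445812976+18588776355051949776576=145901905527662649288000  T[25][9]=24·1204749260161737632496+5304713715525445812976=34218695959407148992880
Read c(25,7) = 496910165055549644836800, c(25,8) = 145901905527662649288000, c(25,9) = 34218695959407148992880.

496910165055549644836800, 145901905527662649288000, 34218695959407148992880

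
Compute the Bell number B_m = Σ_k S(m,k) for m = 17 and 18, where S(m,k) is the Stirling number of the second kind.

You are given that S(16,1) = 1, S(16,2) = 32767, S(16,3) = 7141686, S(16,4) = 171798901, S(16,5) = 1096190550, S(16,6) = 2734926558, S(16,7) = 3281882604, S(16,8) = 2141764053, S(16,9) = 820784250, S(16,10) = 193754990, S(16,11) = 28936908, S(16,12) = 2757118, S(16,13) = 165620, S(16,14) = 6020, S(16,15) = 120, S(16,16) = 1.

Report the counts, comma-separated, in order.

@17  (17,1):1·1+0→1, (17,2):32767·2+1→65535, (17,3):7141686·3+32767→21457825, (17,4):171798901·4+7141686→694337290, (17,5):1096190550·5+171798901→5652751651, (17,6):2734926558·6+1096190550→17505749898, (17,7):3281882604·7+2734926558→25708104786, (17,8):2141764053·8+3281882604→20415995028, (17,9):820784250·9+2141764053→9528822303, (17,10):193754990·10+820784250→2758334150, (17,11):28936908·11+193754990→512060978, (17,12):2757118·12+28936908→62022324, (17,13):165620·13+2757118→4910178, (17,14):6020·14+165620→249900, (17,15):120·15+6020→7820, (17,16):1·16+120→136, (17,17):0·17+1→1
@18  (18,1):1·1+0→1, (18,2):65535·2+1→131071, (18,3):21457825·3+65535→64439010, (18,4):694337290·4+21457825→2798806985, (18,5):5652751651·5+694337290→28958095545, (18,6):17505749898·6+5652751651→110687251039, (18,7):25708104786·7+17505749898→197462483400, (18,8):20415995028·8+25708104786→189036065010, (18,9):9528822303·9+20415995028→106175395755, (18,10):2758334150·10+9528822303→37112163803, (18,11):512060978·11+2758334150→8391004908, (18,12):62022324·12+512060978→1256328866, (18,13):4910178·13+62022324→125854638, (18,14):249900·14+4910178→8408778, (18,15):7820·15+249900→367200, (18,16):136·16+7820→9996, (18,17):1·17+136→153, (18,18):0·18+1→1
B_17 = ΣS(17,k) = 1+65535+21457825+694337290+5652751651+17505749898+25708104786+20415995028+9528822303+2758334150+512060978+62022324+4910178+249900+7820+136+1 = 82864869804
B_18 = ΣS(18,k) = 1+131071+64439010+2798806985+28958095545+110687251039+197462483400+189036065010+106175395755+37112163803+8391004908+1256328866+125854638+8408778+367200+9996+153+1 = 682076806159

82864869804, 682076806159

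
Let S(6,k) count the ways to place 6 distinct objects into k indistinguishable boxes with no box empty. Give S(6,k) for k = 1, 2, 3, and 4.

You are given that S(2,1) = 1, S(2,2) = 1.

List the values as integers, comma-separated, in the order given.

i=3: T(3,1)=0+1·1=1 | T(3,2)=1+2·1=3 | T(3,3)=1+3·0=1
i=4: T(4,1)=0+1·1=1 | T(4,2)=1+2·3=7 | T(4,3)=3+3·1=6 | T(4,4)=1+4·0=1
i=5: T(5,1)=0+1·1=1 | T(5,2)=1+2·7=15 | T(5,3)=7+3·6=25 | T(5,4)=6+4·1=10
i=6: T(6,1)=0+1·1=1 | T(6,2)=1+2·15=31 | T(6,3)=15+3·25=90 | T(6,4)=25+4·10=65
Read S(6,1) = 1, S(6,2) = 31, S(6,3) = 90, S(6,4) = 65.

1, 31, 90, 65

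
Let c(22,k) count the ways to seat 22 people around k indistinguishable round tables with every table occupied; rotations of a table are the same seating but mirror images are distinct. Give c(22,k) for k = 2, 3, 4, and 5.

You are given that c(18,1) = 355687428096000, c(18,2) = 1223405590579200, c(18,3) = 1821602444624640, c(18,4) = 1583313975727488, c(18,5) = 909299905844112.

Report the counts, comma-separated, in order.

186244810780170240000, 298631902863216384000, 284093315901811468800, 181664979520697076096

row 19: T[19][1]=18·355687428096000+0=6402373705728000  T[19][2]=18·1223405590579200+355687428096000=22376988058521600  T[19][3]=18·1821602444624640+1223405590579200=34012249593822720  T[19][4]=18·1583313975727488+1821602444624640=30321254007719424  T[19][5]=18·909299905844112+1583313975727488=17950712280921504
row 20: T[20][1]=19·6402373705728000+0=121645100408832000  T[20][2]=19·22376988058521600+6402373705728000=431565146817638400  T[20][3]=19·34012249593822720+22376988058521600=668609730341153280  T[20][4]=19·30321254007719424+34012249593822720=610116075740491776  T[20][5]=19·17950712280921504+30321254007719424=371384787345228000
row 21: T[21][1]=20·121645100408832000+0=2432902008176640000  T[21][2]=20·431565146817638400+121645100408832000=8752948036761600000  T[21][3]=20·668609730341153280+431565146817638400=13803759753640704000  T[21][4]=20·610116075740491776+668609730341153280=12870931245150988800  T[21][5]=20·371384787345228000+610116075740491776=8037811822645051776
row 22: T[22][2]=21·8752948036761600000+2432902008176640000=186244810780170240000  T[22][3]=21·13803759753640704000+8752948036761600000=298631902863216384000  T[22][4]=21·12870931245150988800+13803759753640704000=284093315901811468800  T[22][5]=21·8037811822645051776+12870931245150988800=181664979520697076096
Read c(22,2) = 186244810780170240000, c(22,3) = 298631902863216384000, c(22,4) = 284093315901811468800, c(22,5) = 181664979520697076096.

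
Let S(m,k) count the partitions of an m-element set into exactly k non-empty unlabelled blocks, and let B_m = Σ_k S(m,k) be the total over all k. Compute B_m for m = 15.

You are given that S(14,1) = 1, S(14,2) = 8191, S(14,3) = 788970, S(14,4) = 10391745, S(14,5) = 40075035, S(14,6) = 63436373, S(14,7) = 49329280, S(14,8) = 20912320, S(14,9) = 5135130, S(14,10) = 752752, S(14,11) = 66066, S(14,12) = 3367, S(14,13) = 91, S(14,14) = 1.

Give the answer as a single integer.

1382958545

row 15: T[15][1]=1·1+0=1  T[15][2]=2·8191+1=16383  T[15][3]=3·788970+8191=2375101  T[15][4]=4·10391745+788970=42355950  T[15][5]=5·40075035+10391745=210766920  T[15][6]=6·63436373+40075035=420693273  T[15][7]=7·49329280+63436373=408741333  T[15][8]=8·20912320+49329280=216627840  T[15][9]=9·5135130+20912320=67128490  T[15][10]=10·752752+5135130=12662650  T[15][11]=11·66066+752752=1479478  T[15][12]=12·3367+66066=106470  T[15][13]=13·91+3367=4550  T[15][14]=14·1+91=105  T[15][15]=15·0+1=1
B_15 = ΣS(15,k) = 1+16383+2375101+42355950+210766920+420693273+408741333+216627840+67128490+12662650+1479478+106470+4550+105+1 = 1382958545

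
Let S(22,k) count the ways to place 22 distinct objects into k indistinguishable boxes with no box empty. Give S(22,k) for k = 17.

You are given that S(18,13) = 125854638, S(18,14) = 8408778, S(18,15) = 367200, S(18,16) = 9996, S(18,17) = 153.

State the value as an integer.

1404142047

i=19: T(19,14)=125854638+14·8408778=243577530 | T(19,15)=8408778+15·367200=13916778 | T(19,16)=367200+16·9996=527136 | T(19,17)=9996+17·153=12597
i=20: T(20,15)=243577530+15·13916778=452329200 | T(20,16)=13916778+16·527136=22350954 | T(20,17)=527136+17·12597=741285
i=21: T(21,16)=452329200+16·22350954=809944464 | T(21,17)=22350954+17·741285=34952799
i=22: T(22,17)=809944464+17·34952799=1404142047
Read S(22,17) = 1404142047.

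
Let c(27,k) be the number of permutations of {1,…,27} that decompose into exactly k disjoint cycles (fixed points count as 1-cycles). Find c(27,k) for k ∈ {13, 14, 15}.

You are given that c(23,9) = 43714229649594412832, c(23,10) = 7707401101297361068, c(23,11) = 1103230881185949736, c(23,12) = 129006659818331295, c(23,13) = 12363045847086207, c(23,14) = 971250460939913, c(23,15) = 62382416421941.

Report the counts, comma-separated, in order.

r24: T_24,10=23×7707401101297361068+43714229649594412832=220984454979433717396; T_24,11=23×1103230881185949736+7707401101297361068=33081711368574204996; T_24,12=23×129006659818331295+1103230881185949736=4070384057007569521; T_24,13=23×12363045847086207+129006659818331295=413356714301314056; T_24,14=23×971250460939913+12363045847086207=34701806448704206; T_24,15=23×62382416421941+971250460939913=2406046038644556
r25: T_25,11=24×33081711368574204996+220984454979433717396=1014945527825214637300; T_25,12=24×4070384057007569521+33081711368574204996=130770928736755873500; T_25,13=24×413356714301314056+4070384057007569521=13990945200239106865; T_25,14=24×34701806448704206+413356714301314056=1246200069070215000; T_25,15=24×2406046038644556+34701806448704206=92446911376173550
r26: T_26,12=25×130770928736755873500+1014945527825214637300=4284218746244111474800; T_26,13=25×13990945200239106865+130770928736755873500=480544558742733545125; T_26,14=25×1246200069070215000+13990945200239106865=45145946926994481865; T_26,15=25×92446911376173550+1246200069070215000=3557372853474553750
r27: T_27,13=26×480544558742733545125+4284218746244111474800=16778377273555183648050; T_27,14=26×45145946926994481865+480544558742733545125=1654339178844590073615; T_27,15=26×3557372853474553750+45145946926994481865=137637641117332879365
Read c(27,13) = 16778377273555183648050, c(27,14) = 1654339178844590073615, c(27,15) = 137637641117332879365.

16778377273555183648050, 1654339178844590073615, 137637641117332879365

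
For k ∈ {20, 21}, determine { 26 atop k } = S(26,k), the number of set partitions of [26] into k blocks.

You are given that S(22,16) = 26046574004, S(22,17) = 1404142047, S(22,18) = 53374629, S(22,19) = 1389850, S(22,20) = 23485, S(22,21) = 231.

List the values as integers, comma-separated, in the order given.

row 23: T[23][17]=17·1404142047+26046574004=49916988803  T[23][18]=18·53374629+1404142047=2364885369  T[23][19]=19·1389850+53374629=79781779  T[23][20]=20·23485+1389850=1859550  T[23][21]=21·231+23485=28336
row 24: T[24][18]=18·2364885369+49916988803=92484925445  T[24][19]=19·79781779+2364885369=3880739170  T[24][20]=20·1859550+79781779=116972779  T[24][21]=21·28336+1859550=2454606
row 25: T[25][19]=19·3880739170+92484925445=166218969675  T[25][20]=20·116972779+3880739170=6220194750  T[25][21]=21·2454606+116972779=168519505
row 26: T[26][20]=20·6220194750+166218969675=290622864675  T[26][21]=21·168519505+6220194750=9759104355
Read S(26,20) = 290622864675, S(26,21) = 9759104355.

290622864675, 9759104355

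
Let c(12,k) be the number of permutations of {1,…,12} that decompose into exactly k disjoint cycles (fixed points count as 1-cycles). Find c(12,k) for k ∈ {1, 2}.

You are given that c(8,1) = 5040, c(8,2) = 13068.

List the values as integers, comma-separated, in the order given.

row 9: T[9][1]=8·5040+0=40320  T[9][2]=8·13068+5040=109584
row 10: T[10][1]=9·40320+0=362880  T[10][2]=9·109584+40320=1026576
row 11: T[11][1]=10·362880+0=3628800  T[11][2]=10·1026576+362880=10628640
row 12: T[12][1]=11·3628800+0=39916800  T[12][2]=11·10628640+3628800=120543840
Read c(12,1) = 39916800, c(12,2) = 120543840.

39916800, 120543840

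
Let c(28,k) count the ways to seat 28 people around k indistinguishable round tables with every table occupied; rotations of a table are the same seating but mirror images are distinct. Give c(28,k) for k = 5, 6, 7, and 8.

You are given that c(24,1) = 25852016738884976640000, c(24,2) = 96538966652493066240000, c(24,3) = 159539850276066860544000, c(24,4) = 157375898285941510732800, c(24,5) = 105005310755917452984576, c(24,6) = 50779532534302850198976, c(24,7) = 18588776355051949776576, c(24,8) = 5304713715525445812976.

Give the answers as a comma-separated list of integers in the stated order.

55278125307966865191587481600, 28969458895980281319670568448, 11616723683566425573507775872, 3673742549077683082376236224

i=25: T(25,2)=25852016738884976640000+24·96538966652493066240000=2342787216398718566400000 | T(25,3)=96538966652493066240000+24·159539850276066860544000=3925495373278097719296000 | T(25,4)=159539850276066860544000+24·157375898285941510732800=3936561409138663118131200 | T(25,5)=157375898285941510732800+24·105005310755917452984576=2677503356427960382362624 | T(25,6)=105005310755917452984576+24·50779532534302850198976=1323714091579185857760000 | T(25,7)=50779532534302850198976+24·18588776355051949776576=496910165055549644836800 | T(25,8)=18588776355051949776576+24·5304713715525445812976=145901905527662649288000
i=26: T(26,3)=2342787216398718566400000+25·3925495373278097719296000=100480171548351161548800000 | T(26,4)=3925495373278097719296000+25·3936561409138663118131200=102339530601744675672576000 | T(26,5)=3936561409138663118131200+25·2677503356427960382362624=70874145319837672677196800 | T(26,6)=2677503356427960382362624+25·1323714091579185857760000=35770355645907606826362624 | T(26,7)=1323714091579185857760000+25·496910165055549644836800=13746468217967926978680000 | T(26,8)=496910165055549644836800+25·145901905527662649288000=4144457803247115877036800
i=27: T(27,4)=100480171548351161548800000+26·102339530601744675672576000=2761307967193712729035776000 | T(27,5)=102339530601744675672576000+26·70874145319837672677196800=1945067308917524165279692800 | T(27,6)=70874145319837672677196800+26·35770355645907606826362624=1000903392113435450162625024 | T(27,7)=35770355645907606826362624+26·13746468217967926978680000=393178529313073708272042624 | T(27,8)=13746468217967926978680000+26·4144457803247115877036800=121502371102392939781636800
i=28: T(28,5)=2761307967193712729035776000+27·1945067308917524165279692800=55278125307966865191587481600 | T(28,6)=1945067308917524165279692800+27·1000903392113435450162625024=28969458895980281319670568448 | T(28,7)=1000903392113435450162625024+27·393178529313073708272042624=11616723683566425573507775872 | T(28,8)=393178529313073708272042624+27·121502371102392939781636800=3673742549077683082376236224
Read c(28,5) = 55278125307966865191587481600, c(28,6) = 28969458895980281319670568448, c(28,7) = 11616723683566425573507775872, c(28,8) = 3673742549077683082376236224.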